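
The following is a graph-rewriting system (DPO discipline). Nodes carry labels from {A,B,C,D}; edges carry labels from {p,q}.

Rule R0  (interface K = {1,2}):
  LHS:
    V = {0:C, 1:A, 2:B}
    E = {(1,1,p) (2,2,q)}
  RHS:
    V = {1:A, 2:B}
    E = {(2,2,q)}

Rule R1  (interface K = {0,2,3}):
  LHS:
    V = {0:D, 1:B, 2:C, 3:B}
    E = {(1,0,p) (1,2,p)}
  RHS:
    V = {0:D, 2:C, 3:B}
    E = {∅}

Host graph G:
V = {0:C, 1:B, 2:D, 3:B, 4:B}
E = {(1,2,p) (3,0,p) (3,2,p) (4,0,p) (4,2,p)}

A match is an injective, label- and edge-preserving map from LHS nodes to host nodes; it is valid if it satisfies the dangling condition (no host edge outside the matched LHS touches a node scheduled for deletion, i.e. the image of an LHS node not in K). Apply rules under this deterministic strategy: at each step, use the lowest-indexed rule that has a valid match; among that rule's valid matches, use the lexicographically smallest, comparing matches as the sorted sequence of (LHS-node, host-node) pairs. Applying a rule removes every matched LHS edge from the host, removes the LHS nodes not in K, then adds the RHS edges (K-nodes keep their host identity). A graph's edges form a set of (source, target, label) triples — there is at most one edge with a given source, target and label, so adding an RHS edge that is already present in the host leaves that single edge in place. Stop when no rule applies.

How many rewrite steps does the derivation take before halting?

[0] host  ⇒  5 nodes, 5 edges  {1-p->2 3-p->0 3-p->2 4-p->0 4-p->2}
[1] R1 @ {0↦2, 1↦3, 2↦0, 3↦1}  ⇒  4 nodes, 3 edges  {1-p->2 4-p->0 4-p->2}
[2] R1 @ {0↦2, 1↦4, 2↦0, 3↦1}  ⇒  3 nodes, 1 edges  {1-p->2}
normal form: no rule applies after step 2

Answer: 2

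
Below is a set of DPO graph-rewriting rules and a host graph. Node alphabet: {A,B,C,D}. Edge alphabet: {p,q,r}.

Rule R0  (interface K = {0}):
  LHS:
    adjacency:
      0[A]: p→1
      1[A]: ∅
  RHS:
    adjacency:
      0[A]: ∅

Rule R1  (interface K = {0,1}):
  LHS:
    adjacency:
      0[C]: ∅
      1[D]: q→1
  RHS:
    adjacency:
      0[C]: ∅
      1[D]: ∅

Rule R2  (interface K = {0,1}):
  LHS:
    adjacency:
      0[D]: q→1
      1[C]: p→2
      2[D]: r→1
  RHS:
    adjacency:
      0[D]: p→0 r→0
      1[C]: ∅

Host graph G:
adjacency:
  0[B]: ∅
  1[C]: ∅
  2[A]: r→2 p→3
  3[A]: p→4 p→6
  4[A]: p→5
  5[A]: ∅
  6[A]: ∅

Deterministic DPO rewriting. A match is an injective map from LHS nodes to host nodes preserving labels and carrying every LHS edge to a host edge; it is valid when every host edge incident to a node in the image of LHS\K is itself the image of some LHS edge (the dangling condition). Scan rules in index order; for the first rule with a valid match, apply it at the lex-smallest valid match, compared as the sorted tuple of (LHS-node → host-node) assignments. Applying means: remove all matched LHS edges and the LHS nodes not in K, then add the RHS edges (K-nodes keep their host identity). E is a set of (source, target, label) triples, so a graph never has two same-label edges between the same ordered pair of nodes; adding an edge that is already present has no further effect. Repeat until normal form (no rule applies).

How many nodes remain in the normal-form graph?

start.  V:7 E:5  edges: 2-r->2 2-p->3 3-p->4 3-p->6 4-p->5
1. fire R0 via {0↦3, 1↦6}  →  V:6 E:4  edges: 2-r->2 2-p->3 3-p->4 4-p->5
2. fire R0 via {0↦4, 1↦5}  →  V:5 E:3  edges: 2-r->2 2-p->3 3-p->4
3. fire R0 via {0↦3, 1↦4}  →  V:4 E:2  edges: 2-r->2 2-p->3
4. fire R0 via {0↦2, 1↦3}  →  V:3 E:1  edges: 2-r->2
normal form: no rule applies after step 4
NF nodes: {0:B, 1:C, 2:A}

Answer: 3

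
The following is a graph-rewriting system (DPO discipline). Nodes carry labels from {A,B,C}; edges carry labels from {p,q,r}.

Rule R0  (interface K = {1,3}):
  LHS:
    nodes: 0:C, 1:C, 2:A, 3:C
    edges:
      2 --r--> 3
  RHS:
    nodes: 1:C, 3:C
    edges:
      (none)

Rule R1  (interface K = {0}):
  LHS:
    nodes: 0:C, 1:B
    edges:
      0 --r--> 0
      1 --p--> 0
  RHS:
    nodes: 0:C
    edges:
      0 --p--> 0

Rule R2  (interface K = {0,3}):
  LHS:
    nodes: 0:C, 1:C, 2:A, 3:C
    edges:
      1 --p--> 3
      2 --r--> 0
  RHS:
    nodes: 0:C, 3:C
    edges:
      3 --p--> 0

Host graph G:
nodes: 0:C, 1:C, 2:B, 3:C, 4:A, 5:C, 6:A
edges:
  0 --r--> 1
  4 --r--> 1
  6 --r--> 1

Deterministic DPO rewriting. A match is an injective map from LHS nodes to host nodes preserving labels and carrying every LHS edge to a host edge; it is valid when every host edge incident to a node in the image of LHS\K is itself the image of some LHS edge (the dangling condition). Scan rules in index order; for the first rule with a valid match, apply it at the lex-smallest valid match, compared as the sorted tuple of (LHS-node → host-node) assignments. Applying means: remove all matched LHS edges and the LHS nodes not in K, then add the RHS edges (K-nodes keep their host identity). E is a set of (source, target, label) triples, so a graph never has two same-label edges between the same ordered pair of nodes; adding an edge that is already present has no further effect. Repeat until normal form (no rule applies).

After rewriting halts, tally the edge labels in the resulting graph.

Answer: r:1

Steps:
[0] host  ⇒  7 nodes, 3 edges  {0-r->1 4-r->1 6-r->1}
[1] R0 @ {0↦3, 1↦0, 2↦4, 3↦1}  ⇒  5 nodes, 2 edges  {0-r->1 6-r->1}
[2] R0 @ {0↦5, 1↦0, 2↦6, 3↦1}  ⇒  3 nodes, 1 edges  {0-r->1}
normal form: no rule applies after step 2
NF edges: [(0, 1, 'r')]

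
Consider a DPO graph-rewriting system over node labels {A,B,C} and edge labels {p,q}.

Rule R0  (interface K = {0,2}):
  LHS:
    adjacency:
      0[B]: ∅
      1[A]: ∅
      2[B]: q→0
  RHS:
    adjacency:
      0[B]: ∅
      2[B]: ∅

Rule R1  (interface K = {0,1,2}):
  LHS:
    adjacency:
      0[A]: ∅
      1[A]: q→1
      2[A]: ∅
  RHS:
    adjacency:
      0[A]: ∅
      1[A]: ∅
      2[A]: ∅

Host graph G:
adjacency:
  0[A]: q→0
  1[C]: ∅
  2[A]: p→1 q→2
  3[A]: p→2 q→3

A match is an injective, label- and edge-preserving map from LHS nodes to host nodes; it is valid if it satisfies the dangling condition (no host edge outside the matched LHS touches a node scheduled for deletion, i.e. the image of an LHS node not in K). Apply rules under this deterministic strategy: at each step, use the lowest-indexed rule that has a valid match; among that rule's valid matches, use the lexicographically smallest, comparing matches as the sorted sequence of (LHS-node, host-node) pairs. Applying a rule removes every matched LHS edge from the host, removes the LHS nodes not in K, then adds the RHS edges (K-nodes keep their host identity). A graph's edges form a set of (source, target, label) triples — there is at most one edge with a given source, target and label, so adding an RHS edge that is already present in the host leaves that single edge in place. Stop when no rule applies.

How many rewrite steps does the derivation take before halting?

start.  V:4 E:5  edges: 0-q->0 2-p->1 2-q->2 3-p->2 3-q->3
1. fire R1 via {0↦0, 1↦2, 2↦3}  →  V:4 E:4  edges: 0-q->0 2-p->1 3-p->2 3-q->3
2. fire R1 via {0↦0, 1↦3, 2↦2}  →  V:4 E:3  edges: 0-q->0 2-p->1 3-p->2
3. fire R1 via {0↦2, 1↦0, 2↦3}  →  V:4 E:2  edges: 2-p->1 3-p->2
normal form: no rule applies after step 3

Answer: 3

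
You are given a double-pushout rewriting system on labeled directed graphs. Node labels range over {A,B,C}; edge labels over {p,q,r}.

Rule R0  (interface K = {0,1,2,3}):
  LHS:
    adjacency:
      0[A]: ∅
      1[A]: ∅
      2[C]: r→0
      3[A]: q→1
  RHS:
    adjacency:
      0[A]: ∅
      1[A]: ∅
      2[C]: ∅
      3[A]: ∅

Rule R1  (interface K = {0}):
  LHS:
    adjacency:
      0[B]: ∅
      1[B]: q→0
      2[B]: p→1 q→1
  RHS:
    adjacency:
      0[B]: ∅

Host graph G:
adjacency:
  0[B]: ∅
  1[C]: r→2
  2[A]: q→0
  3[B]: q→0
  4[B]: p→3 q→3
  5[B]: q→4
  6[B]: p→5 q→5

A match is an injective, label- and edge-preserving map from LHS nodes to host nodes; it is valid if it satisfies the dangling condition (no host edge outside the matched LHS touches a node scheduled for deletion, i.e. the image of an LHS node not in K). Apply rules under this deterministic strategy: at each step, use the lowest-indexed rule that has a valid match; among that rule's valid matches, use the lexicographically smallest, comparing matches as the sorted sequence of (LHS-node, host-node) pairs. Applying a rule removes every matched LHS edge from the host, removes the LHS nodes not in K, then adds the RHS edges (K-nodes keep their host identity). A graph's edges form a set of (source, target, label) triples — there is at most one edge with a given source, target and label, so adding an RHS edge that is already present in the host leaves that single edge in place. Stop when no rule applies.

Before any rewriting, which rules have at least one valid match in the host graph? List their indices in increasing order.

R0: no valid match — LHS pattern not found
R1: 1 valid match — {0↦4, 1↦5, 2↦6}

Answer: [R1]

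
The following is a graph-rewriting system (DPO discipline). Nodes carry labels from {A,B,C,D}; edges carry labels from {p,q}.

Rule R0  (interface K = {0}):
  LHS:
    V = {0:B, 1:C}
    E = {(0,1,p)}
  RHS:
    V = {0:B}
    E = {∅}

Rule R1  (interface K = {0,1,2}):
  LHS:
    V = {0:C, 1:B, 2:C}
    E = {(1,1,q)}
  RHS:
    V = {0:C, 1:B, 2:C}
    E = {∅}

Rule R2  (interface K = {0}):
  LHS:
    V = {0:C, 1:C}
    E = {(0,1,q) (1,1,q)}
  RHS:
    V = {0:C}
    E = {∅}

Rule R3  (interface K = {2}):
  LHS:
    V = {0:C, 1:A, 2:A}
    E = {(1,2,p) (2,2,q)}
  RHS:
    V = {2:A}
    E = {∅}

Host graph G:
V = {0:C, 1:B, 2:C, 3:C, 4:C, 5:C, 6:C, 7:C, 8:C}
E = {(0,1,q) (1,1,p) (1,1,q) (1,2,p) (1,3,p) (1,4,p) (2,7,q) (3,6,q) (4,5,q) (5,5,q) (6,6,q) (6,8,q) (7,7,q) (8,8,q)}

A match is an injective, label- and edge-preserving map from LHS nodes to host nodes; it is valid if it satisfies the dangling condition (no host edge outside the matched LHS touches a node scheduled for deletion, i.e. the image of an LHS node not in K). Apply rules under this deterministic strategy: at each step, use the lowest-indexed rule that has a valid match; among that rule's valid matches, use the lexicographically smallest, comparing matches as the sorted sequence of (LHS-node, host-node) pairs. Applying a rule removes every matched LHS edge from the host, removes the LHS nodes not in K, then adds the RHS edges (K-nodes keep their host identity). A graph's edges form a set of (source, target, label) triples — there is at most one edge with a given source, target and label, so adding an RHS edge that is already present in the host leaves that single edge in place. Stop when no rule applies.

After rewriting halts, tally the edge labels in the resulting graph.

[0] host  ⇒  9 nodes, 14 edges  {0-q->1 1-p->1 1-q->1 1-p->2 1-p->3 1-p->4 2-q->7 3-q->6 4-q->5 5-q->5 6-q->6 6-q->8 7-q->7 8-q->8}
[1] R1 @ {0↦0, 1↦1, 2↦2}  ⇒  9 nodes, 13 edges  {0-q->1 1-p->1 1-p->2 1-p->3 1-p->4 2-q->7 3-q->6 4-q->5 5-q->5 6-q->6 6-q->8 7-q->7 8-q->8}
[2] R2 @ {0↦2, 1↦7}  ⇒  8 nodes, 11 edges  {0-q->1 1-p->1 1-p->2 1-p->3 1-p->4 3-q->6 4-q->5 5-q->5 6-q->6 6-q->8 8-q->8}
[3] R0 @ {0↦1, 1↦2}  ⇒  7 nodes, 10 edges  {0-q->1 1-p->1 1-p->3 1-p->4 3-q->6 4-q->5 5-q->5 6-q->6 6-q->8 8-q->8}
[4] R2 @ {0↦4, 1↦5}  ⇒  6 nodes, 8 edges  {0-q->1 1-p->1 1-p->3 1-p->4 3-q->6 6-q->6 6-q->8 8-q->8}
[5] R0 @ {0↦1, 1↦4}  ⇒  5 nodes, 7 edges  {0-q->1 1-p->1 1-p->3 3-q->6 6-q->6 6-q->8 8-q->8}
[6] R2 @ {0↦6, 1↦8}  ⇒  4 nodes, 5 edges  {0-q->1 1-p->1 1-p->3 3-q->6 6-q->6}
[7] R2 @ {0↦3, 1↦6}  ⇒  3 nodes, 3 edges  {0-q->1 1-p->1 1-p->3}
[8] R0 @ {0↦1, 1↦3}  ⇒  2 nodes, 2 edges  {0-q->1 1-p->1}
halt: no rule applies after step 8
NF edges: [(0, 1, 'q'), (1, 1, 'p')]

Answer: p:1 q:1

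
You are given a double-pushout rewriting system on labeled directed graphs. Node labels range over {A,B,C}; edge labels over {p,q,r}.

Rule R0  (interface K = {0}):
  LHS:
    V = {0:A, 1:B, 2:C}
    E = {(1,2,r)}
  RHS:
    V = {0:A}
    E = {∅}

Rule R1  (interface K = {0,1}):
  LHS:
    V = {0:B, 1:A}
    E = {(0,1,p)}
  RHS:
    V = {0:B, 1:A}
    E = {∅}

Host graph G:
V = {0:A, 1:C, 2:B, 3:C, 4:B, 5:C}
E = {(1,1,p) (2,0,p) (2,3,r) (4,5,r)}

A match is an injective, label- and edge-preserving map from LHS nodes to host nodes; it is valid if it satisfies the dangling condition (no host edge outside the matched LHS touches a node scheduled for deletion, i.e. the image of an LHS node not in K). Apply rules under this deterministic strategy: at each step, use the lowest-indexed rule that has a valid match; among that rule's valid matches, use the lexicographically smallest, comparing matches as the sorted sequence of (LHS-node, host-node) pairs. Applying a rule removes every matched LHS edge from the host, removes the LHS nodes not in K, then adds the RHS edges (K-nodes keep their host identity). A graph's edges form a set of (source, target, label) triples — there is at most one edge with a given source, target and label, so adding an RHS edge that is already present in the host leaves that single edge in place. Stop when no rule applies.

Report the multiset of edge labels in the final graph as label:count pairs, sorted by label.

start.  V:6 E:4  edges: 1-p->1 2-p->0 2-r->3 4-r->5
1. fire R0 via {0↦0, 1↦4, 2↦5}  →  V:4 E:3  edges: 1-p->1 2-p->0 2-r->3
2. fire R1 via {0↦2, 1↦0}  →  V:4 E:2  edges: 1-p->1 2-r->3
3. fire R0 via {0↦0, 1↦2, 2↦3}  →  V:2 E:1  edges: 1-p->1
final graph: no rule applies after step 3
NF edges: [(1, 1, 'p')]

Answer: p:1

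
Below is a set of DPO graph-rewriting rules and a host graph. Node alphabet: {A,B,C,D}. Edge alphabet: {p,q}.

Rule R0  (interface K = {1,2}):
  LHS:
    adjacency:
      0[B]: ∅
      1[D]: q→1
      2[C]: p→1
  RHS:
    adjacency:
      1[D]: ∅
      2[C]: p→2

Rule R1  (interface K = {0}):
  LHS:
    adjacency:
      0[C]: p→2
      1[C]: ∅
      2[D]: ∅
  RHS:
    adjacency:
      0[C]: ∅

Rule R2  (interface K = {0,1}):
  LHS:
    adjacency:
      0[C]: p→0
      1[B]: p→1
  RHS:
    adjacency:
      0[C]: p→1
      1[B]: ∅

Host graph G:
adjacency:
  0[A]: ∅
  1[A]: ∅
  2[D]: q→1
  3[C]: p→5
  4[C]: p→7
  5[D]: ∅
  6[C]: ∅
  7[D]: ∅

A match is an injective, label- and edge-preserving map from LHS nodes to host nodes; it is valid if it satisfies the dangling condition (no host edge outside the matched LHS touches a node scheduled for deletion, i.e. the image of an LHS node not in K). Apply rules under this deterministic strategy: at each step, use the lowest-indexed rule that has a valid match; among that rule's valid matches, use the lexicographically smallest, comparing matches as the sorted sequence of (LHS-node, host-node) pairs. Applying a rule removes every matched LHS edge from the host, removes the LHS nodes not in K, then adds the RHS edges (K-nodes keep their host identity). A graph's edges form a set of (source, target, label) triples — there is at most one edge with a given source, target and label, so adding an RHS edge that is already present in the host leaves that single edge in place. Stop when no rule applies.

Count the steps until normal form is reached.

Answer: 2

Steps:
start.  V:8 E:3  edges: 2-q->1 3-p->5 4-p->7
1. fire R1 via {0↦3, 1↦6, 2↦5}  →  V:6 E:2  edges: 2-q->1 4-p->7
2. fire R1 via {0↦4, 1↦3, 2↦7}  →  V:4 E:1  edges: 2-q->1
normal form: no rule applies after step 2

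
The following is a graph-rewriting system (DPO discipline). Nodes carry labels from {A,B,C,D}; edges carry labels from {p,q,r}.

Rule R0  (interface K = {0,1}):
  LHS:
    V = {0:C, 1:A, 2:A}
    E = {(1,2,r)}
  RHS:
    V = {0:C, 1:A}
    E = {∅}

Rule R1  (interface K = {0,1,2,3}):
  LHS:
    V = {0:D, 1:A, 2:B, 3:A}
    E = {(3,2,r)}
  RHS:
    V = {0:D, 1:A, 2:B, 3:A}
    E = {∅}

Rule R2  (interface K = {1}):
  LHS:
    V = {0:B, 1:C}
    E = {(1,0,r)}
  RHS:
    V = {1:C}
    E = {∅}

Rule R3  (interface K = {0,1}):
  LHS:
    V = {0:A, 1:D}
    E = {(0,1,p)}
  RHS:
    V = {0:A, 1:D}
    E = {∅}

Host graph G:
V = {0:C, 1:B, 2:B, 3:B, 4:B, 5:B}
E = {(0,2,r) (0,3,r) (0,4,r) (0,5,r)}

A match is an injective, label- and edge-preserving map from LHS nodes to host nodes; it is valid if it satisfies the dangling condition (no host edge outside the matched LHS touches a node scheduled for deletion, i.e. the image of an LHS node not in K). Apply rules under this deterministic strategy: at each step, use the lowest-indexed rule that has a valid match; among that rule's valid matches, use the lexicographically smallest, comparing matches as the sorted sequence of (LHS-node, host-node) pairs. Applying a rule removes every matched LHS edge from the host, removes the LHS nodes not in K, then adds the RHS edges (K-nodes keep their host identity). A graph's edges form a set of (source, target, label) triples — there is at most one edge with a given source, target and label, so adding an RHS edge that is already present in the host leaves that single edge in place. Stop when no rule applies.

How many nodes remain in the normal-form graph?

Answer: 2

Steps:
initial: |V|=6 |E|=4  E = 0-r->2 0-r->3 0-r->4 0-r->5
step 1: apply R2 at {0↦2, 1↦0}  → |V|=5 |E|=3  E = 0-r->3 0-r->4 0-r->5
step 2: apply R2 at {0↦3, 1↦0}  → |V|=4 |E|=2  E = 0-r->4 0-r->5
step 3: apply R2 at {0↦4, 1↦0}  → |V|=3 |E|=1  E = 0-r->5
step 4: apply R2 at {0↦5, 1↦0}  → |V|=2 |E|=0  E = ∅
halt: no rule applies after step 4
NF nodes: {0:C, 1:B}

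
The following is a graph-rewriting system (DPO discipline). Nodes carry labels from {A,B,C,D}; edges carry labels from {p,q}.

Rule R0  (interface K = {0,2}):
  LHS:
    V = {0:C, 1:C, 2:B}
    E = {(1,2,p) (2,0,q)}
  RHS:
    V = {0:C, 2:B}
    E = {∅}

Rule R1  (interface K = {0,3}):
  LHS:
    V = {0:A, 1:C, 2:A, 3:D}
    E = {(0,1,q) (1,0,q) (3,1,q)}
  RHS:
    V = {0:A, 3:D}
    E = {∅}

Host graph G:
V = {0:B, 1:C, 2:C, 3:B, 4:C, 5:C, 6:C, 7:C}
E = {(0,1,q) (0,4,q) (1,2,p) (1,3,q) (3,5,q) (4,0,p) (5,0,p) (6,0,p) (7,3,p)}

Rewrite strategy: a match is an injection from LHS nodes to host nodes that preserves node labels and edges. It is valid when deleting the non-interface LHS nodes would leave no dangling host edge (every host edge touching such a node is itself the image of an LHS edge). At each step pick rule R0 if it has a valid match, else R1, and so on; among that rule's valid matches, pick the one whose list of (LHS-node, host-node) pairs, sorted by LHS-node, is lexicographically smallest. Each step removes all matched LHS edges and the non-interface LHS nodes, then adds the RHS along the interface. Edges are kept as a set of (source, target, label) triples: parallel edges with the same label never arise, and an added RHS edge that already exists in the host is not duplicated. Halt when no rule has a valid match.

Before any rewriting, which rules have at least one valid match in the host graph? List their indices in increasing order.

Answer: [R0]

Steps:
R0: 3 valid matches — {0↦1, 1↦6, 2↦0}, {0↦4, 1↦6, 2↦0}, {0↦5, 1↦7, 2↦3}
R1: no valid match — LHS pattern not found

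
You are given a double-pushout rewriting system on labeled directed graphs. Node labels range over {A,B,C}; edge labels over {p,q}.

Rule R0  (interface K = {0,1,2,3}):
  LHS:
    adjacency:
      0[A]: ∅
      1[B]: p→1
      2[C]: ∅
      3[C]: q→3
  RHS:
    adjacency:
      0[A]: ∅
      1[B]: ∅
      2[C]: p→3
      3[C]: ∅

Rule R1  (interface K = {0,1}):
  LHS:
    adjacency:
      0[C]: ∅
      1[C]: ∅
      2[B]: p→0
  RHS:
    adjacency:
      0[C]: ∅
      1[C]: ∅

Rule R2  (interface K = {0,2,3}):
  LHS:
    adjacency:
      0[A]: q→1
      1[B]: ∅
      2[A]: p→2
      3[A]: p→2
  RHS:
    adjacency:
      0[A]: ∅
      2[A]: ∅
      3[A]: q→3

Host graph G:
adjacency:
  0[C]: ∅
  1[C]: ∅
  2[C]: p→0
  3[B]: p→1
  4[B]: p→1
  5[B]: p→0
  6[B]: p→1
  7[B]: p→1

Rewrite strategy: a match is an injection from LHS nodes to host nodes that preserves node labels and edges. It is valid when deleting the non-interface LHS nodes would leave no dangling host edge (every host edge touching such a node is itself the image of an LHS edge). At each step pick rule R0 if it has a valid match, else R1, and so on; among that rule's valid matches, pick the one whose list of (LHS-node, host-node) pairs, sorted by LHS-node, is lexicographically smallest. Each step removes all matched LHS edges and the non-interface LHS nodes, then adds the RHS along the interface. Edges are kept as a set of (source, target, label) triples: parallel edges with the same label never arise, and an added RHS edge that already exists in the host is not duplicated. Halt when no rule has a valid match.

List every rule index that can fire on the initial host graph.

R0: no valid match — LHS pattern not found
R1: 10 valid matches — {0↦0, 1↦1, 2↦5}, {0↦0, 1↦2, 2↦5}, {0↦1, 1↦0, 2↦3} (+7 more)
R2: no valid match — LHS pattern not found

Answer: [R1]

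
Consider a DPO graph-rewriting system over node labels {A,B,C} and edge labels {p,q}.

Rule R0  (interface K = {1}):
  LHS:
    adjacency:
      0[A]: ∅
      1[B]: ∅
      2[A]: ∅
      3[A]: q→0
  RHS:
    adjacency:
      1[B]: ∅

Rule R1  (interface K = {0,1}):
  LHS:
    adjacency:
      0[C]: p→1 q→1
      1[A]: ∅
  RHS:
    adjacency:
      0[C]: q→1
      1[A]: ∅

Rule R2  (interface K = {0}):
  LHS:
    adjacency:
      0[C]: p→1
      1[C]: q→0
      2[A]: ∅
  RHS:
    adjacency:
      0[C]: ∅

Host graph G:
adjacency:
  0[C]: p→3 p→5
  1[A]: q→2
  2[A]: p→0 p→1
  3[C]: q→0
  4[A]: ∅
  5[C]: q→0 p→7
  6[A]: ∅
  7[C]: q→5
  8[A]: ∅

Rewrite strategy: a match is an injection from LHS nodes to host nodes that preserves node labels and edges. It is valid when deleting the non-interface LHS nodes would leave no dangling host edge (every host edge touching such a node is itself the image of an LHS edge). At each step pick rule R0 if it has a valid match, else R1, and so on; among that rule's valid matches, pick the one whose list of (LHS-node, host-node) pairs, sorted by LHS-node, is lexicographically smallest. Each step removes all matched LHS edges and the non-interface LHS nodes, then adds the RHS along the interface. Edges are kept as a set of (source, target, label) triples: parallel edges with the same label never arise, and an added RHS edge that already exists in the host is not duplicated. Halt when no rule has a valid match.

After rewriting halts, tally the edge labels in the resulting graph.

Answer: p:2 q:1

Derivation:
initial: |V|=9 |E|=9  E = 0-p->3 0-p->5 1-q->2 2-p->0 2-p->1 3-q->0 5-q->0 5-p->7 7-q->5
step 1: apply R2 at {0↦0, 1↦3, 2↦4}  → |V|=7 |E|=7  E = 0-p->5 1-q->2 2-p->0 2-p->1 5-q->0 5-p->7 7-q->5
step 2: apply R2 at {0↦5, 1↦7, 2↦6}  → |V|=5 |E|=5  E = 0-p->5 1-q->2 2-p->0 2-p->1 5-q->0
step 3: apply R2 at {0↦0, 1↦5, 2↦8}  → |V|=3 |E|=3  E = 1-q->2 2-p->0 2-p->1
normal form: no rule applies after step 3
NF edges: [(1, 2, 'q'), (2, 0, 'p'), (2, 1, 'p')]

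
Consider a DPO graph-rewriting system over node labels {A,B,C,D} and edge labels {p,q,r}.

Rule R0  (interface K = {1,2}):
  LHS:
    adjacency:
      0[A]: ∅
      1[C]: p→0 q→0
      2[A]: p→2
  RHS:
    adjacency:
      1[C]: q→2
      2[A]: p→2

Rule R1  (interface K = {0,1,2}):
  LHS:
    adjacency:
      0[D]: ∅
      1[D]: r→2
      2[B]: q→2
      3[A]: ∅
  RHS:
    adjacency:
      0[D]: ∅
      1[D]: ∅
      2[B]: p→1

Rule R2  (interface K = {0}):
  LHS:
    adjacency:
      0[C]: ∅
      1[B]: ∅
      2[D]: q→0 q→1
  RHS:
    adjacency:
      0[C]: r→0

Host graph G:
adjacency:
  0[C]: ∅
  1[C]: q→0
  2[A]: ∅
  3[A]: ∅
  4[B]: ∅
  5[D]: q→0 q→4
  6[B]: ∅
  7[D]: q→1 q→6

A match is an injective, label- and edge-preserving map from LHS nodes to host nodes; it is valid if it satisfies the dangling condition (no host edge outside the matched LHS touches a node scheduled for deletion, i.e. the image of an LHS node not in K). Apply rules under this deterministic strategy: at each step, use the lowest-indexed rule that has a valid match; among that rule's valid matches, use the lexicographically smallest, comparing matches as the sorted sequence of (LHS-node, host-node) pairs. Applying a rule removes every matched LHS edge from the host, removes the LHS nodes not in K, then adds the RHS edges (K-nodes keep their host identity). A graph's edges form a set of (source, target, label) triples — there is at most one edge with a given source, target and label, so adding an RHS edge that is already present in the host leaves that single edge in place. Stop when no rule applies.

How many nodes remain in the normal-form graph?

initial: |V|=8 |E|=5  E = 1-q->0 5-q->0 5-q->4 7-q->1 7-q->6
step 1: apply R2 at {0↦0, 1↦4, 2↦5}  → |V|=6 |E|=4  E = 0-r->0 1-q->0 7-q->1 7-q->6
step 2: apply R2 at {0↦1, 1↦6, 2↦7}  → |V|=4 |E|=3  E = 0-r->0 1-q->0 1-r->1
final graph: no rule applies after step 2
NF nodes: {0:C, 1:C, 2:A, 3:A}

Answer: 4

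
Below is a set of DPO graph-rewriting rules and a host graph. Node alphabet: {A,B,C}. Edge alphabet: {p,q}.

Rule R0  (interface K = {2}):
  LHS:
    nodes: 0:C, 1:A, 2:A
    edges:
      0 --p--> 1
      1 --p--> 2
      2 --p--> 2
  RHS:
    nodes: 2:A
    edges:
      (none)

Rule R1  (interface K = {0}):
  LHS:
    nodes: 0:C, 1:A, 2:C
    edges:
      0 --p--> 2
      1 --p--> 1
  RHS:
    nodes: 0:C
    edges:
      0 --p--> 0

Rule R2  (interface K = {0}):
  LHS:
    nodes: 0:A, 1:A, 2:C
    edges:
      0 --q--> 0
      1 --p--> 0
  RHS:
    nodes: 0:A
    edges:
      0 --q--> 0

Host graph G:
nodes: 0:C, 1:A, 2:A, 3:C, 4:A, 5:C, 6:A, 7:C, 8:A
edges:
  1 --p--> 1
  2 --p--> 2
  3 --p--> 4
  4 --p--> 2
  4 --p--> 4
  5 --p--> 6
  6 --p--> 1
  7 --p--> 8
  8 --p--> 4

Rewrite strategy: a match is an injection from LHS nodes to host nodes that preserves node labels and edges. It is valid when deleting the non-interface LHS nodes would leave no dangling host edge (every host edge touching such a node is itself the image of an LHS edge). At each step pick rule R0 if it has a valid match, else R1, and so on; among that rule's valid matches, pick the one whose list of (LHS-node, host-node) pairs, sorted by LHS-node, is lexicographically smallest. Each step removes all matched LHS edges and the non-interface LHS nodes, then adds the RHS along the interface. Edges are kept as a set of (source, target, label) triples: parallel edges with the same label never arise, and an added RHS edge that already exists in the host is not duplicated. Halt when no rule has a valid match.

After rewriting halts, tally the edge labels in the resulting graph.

initial: |V|=9 |E|=9  E = 1-p->1 2-p->2 3-p->4 4-p->2 4-p->4 5-p->6 6-p->1 7-p->8 8-p->4
step 1: apply R0 at {0↦5, 1↦6, 2↦1}  → |V|=7 |E|=6  E = 2-p->2 3-p->4 4-p->2 4-p->4 7-p->8 8-p->4
step 2: apply R0 at {0↦7, 1↦8, 2↦4}  → |V|=5 |E|=3  E = 2-p->2 3-p->4 4-p->2
step 3: apply R0 at {0↦3, 1↦4, 2↦2}  → |V|=3 |E|=0  E = ∅
final graph: no rule applies after step 3
NF edges: []

Answer: (no edges)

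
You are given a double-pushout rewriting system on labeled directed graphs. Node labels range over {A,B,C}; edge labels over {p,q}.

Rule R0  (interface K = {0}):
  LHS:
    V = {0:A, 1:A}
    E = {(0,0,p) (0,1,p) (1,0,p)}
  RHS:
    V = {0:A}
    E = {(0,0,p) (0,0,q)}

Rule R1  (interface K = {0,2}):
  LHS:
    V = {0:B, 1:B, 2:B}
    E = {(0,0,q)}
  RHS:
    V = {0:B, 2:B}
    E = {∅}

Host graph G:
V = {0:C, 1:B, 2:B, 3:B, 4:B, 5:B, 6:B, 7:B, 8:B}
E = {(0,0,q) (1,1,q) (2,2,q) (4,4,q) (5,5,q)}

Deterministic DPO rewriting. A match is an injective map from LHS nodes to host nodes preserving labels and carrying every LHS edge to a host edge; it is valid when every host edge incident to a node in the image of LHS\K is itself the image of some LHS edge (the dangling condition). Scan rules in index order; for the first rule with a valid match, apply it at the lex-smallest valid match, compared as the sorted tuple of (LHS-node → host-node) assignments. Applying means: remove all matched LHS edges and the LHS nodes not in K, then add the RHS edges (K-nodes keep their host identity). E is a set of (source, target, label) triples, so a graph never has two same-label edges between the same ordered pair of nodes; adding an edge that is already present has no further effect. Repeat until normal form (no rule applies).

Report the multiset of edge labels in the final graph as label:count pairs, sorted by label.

initial: |V|=9 |E|=5  E = 0-q->0 1-q->1 2-q->2 4-q->4 5-q->5
step 1: apply R1 at {0↦1, 1↦3, 2↦2}  → |V|=8 |E|=4  E = 0-q->0 2-q->2 4-q->4 5-q->5
step 2: apply R1 at {0↦2, 1↦1, 2↦4}  → |V|=7 |E|=3  E = 0-q->0 4-q->4 5-q->5
step 3: apply R1 at {0↦4, 1↦2, 2↦5}  → |V|=6 |E|=2  E = 0-q->0 5-q->5
step 4: apply R1 at {0↦5, 1↦4, 2↦6}  → |V|=5 |E|=1  E = 0-q->0
final graph: no rule applies after step 4
NF edges: [(0, 0, 'q')]

Answer: q:1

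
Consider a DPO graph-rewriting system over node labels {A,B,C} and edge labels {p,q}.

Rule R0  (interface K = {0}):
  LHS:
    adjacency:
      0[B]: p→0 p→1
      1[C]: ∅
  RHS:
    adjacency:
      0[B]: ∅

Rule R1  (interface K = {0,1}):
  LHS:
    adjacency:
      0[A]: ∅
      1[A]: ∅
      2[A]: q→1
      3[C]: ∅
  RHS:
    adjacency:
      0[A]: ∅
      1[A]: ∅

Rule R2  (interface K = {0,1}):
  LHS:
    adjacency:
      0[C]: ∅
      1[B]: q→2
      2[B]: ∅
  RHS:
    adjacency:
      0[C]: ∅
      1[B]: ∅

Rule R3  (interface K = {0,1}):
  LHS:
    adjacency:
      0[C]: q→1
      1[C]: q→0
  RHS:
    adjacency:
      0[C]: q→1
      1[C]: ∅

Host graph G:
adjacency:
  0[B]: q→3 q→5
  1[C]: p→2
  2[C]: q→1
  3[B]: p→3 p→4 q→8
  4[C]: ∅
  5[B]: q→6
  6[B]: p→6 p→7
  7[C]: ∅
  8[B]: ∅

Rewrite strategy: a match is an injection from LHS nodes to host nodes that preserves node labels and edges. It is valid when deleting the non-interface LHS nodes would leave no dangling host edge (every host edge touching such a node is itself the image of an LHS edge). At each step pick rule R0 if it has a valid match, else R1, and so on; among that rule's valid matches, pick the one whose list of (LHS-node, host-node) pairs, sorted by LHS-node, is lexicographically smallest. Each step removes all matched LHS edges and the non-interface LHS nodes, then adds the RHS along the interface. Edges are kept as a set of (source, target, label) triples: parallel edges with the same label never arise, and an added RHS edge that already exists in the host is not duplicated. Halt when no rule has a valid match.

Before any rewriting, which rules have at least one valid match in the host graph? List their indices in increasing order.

Answer: [R0,R2]

Rewrite trace:
R0: 2 valid matches — {0↦3, 1↦4}, {0↦6, 1↦7}
R1: no valid match — LHS pattern not found
R2: 4 valid matches — {0↦1, 1↦3, 2↦8}, {0↦2, 1↦3, 2↦8}, {0↦4, 1↦3, 2↦8} (+1 more)
R3: no valid match — LHS pattern not found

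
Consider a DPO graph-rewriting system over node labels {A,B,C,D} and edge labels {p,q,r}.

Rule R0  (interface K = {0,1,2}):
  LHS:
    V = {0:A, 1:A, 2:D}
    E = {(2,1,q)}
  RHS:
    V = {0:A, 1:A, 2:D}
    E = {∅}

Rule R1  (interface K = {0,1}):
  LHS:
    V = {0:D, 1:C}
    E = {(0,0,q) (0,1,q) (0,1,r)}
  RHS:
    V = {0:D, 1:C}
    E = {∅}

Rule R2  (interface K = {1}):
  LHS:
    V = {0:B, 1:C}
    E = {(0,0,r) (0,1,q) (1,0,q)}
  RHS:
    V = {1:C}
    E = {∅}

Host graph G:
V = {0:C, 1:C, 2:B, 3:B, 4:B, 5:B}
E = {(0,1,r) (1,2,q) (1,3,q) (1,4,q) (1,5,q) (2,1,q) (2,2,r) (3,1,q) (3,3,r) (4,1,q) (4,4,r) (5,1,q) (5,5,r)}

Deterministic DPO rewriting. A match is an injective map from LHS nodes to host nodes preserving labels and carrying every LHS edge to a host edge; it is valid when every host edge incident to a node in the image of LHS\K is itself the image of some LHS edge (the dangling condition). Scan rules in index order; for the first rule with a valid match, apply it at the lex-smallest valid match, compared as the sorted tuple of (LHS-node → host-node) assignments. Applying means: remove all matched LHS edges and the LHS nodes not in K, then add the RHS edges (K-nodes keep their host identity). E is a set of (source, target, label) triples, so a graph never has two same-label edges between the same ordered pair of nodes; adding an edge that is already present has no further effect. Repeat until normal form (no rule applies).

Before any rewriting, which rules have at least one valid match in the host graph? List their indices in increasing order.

Answer: [R2]

Rewrite trace:
R0: no valid match — LHS pattern not found
R1: no valid match — LHS pattern not found
R2: 4 valid matches — {0↦2, 1↦1}, {0↦3, 1↦1}, {0↦4, 1↦1} (+1 more)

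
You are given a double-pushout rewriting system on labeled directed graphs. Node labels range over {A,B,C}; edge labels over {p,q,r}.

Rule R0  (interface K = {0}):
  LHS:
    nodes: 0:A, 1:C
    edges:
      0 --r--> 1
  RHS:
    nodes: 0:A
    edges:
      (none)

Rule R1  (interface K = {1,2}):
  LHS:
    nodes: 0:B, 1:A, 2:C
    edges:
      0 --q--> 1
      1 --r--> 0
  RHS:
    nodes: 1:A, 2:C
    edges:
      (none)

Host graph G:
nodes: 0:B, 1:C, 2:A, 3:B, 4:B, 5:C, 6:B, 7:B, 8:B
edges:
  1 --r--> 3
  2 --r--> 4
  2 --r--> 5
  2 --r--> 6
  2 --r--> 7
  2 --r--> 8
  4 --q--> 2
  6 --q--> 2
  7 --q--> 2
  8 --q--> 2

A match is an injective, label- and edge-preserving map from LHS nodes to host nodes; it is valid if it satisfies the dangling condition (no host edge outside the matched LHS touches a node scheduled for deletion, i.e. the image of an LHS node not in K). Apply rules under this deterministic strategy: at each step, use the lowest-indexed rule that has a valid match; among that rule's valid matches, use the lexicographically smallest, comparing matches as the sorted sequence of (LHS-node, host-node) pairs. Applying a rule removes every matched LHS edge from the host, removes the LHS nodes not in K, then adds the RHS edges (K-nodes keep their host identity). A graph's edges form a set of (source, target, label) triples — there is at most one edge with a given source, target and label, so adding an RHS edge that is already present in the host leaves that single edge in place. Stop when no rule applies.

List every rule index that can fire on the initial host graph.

Answer: [R0,R1]

Steps:
R0: 1 valid match — {0↦2, 1↦5}
R1: 8 valid matches — {0↦4, 1↦2, 2↦1}, {0↦4, 1↦2, 2↦5}, {0↦6, 1↦2, 2↦1} (+5 more)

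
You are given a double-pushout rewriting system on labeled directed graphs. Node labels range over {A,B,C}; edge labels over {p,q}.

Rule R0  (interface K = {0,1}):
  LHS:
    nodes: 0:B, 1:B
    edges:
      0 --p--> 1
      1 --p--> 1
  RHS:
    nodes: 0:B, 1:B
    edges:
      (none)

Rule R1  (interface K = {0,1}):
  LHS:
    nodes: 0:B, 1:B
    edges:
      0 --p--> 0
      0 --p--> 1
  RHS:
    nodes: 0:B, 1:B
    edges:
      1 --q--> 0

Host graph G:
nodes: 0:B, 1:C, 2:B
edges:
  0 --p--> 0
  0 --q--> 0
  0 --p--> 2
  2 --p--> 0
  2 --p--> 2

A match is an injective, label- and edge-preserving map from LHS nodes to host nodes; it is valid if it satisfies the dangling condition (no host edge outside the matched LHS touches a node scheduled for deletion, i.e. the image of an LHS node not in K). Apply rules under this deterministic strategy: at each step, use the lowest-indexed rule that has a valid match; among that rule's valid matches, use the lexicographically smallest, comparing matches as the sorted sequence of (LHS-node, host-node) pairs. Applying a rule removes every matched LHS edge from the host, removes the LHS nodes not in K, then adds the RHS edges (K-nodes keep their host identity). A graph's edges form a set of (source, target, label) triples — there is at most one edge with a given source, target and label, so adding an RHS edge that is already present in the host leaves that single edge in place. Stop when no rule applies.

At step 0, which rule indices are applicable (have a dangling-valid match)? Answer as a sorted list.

Answer: [R0,R1]

Derivation:
R0: 2 valid matches — {0↦0, 1↦2}, {0↦2, 1↦0}
R1: 2 valid matches — {0↦0, 1↦2}, {0↦2, 1↦0}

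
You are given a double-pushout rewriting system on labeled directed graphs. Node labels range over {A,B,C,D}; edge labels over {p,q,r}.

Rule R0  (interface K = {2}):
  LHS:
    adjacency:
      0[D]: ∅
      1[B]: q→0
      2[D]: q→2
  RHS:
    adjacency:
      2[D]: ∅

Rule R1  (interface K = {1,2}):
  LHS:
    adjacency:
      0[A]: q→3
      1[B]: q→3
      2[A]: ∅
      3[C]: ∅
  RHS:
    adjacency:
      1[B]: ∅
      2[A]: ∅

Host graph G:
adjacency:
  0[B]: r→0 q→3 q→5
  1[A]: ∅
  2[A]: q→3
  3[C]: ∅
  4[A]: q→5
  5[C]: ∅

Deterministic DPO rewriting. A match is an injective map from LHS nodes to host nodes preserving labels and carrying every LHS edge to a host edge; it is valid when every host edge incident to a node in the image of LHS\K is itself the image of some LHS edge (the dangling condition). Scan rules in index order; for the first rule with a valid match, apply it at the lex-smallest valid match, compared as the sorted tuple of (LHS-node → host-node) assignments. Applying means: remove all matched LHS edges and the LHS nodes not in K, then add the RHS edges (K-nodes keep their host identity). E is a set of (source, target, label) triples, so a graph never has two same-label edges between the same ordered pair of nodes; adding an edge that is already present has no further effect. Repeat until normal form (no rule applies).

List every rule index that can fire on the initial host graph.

R0: no valid match — LHS pattern not found
R1: 4 valid matches — {0↦2, 1↦0, 2↦1, 3↦3}, {0↦2, 1↦0, 2↦4, 3↦3}, {0↦4, 1↦0, 2↦1, 3↦5} (+1 more)

Answer: [R1]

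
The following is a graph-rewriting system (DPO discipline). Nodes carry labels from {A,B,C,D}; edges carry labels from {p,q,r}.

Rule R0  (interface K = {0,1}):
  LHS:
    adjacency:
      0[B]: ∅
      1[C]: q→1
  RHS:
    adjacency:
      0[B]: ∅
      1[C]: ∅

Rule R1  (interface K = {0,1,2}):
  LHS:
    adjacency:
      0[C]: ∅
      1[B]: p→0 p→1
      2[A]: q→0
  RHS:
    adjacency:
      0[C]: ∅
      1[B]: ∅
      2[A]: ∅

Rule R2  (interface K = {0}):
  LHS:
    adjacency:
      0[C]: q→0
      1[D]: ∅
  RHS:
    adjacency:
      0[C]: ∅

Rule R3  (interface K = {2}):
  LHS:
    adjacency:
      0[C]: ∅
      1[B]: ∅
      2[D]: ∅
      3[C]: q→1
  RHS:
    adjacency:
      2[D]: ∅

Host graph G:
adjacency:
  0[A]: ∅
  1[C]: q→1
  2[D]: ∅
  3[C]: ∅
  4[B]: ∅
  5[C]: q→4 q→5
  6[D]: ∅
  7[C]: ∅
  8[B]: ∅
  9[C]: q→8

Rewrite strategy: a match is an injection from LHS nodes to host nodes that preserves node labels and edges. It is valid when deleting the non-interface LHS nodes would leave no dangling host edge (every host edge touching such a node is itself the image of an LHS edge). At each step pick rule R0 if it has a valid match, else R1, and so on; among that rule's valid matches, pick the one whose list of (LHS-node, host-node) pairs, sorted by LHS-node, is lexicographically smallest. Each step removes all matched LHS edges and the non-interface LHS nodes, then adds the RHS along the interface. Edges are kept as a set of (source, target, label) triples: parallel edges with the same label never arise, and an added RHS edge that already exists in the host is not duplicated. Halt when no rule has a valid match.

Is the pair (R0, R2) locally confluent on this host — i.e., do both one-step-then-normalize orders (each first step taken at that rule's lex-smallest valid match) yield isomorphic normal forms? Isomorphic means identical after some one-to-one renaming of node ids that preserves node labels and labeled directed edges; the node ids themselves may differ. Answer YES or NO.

branch R0-first: apply at {0↦4, 1↦1} → |E|=3, then 3 more step(s) → NF |V|=4 |E|=0 V={0:A, 2:D, 6:D, 7:C} E=∅
branch R2-first: apply at {0↦1, 1↦2} → |E|=3, then 3 more step(s) → NF |V|=3 |E|=0 V={0:A, 6:D, 7:C} E=∅
graphs not isomorphic

Answer: NO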